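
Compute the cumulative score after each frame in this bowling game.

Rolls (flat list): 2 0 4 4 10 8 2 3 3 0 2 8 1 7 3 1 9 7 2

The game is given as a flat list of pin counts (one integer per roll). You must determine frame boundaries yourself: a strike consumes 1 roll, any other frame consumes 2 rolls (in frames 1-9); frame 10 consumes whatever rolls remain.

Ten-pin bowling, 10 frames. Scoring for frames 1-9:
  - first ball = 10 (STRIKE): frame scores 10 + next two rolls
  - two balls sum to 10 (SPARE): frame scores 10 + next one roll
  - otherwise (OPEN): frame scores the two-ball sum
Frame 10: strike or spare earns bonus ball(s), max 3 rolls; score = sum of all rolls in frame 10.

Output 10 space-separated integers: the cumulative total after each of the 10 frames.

Frame 1: OPEN (2+0=2). Cumulative: 2
Frame 2: OPEN (4+4=8). Cumulative: 10
Frame 3: STRIKE. 10 + next two rolls (8+2) = 20. Cumulative: 30
Frame 4: SPARE (8+2=10). 10 + next roll (3) = 13. Cumulative: 43
Frame 5: OPEN (3+3=6). Cumulative: 49
Frame 6: OPEN (0+2=2). Cumulative: 51
Frame 7: OPEN (8+1=9). Cumulative: 60
Frame 8: SPARE (7+3=10). 10 + next roll (1) = 11. Cumulative: 71
Frame 9: SPARE (1+9=10). 10 + next roll (7) = 17. Cumulative: 88
Frame 10: OPEN. Sum of all frame-10 rolls (7+2) = 9. Cumulative: 97

Answer: 2 10 30 43 49 51 60 71 88 97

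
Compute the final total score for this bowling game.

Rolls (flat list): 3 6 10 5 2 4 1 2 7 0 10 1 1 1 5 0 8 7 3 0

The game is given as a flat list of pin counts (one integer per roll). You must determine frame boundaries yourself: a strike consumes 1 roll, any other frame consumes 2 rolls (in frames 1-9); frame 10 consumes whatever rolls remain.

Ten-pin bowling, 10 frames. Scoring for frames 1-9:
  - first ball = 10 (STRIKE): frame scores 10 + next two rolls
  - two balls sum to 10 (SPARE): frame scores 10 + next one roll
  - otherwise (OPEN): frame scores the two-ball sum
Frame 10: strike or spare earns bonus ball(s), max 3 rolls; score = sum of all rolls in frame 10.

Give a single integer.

Answer: 84

Derivation:
Frame 1: OPEN (3+6=9). Cumulative: 9
Frame 2: STRIKE. 10 + next two rolls (5+2) = 17. Cumulative: 26
Frame 3: OPEN (5+2=7). Cumulative: 33
Frame 4: OPEN (4+1=5). Cumulative: 38
Frame 5: OPEN (2+7=9). Cumulative: 47
Frame 6: SPARE (0+10=10). 10 + next roll (1) = 11. Cumulative: 58
Frame 7: OPEN (1+1=2). Cumulative: 60
Frame 8: OPEN (1+5=6). Cumulative: 66
Frame 9: OPEN (0+8=8). Cumulative: 74
Frame 10: SPARE. Sum of all frame-10 rolls (7+3+0) = 10. Cumulative: 84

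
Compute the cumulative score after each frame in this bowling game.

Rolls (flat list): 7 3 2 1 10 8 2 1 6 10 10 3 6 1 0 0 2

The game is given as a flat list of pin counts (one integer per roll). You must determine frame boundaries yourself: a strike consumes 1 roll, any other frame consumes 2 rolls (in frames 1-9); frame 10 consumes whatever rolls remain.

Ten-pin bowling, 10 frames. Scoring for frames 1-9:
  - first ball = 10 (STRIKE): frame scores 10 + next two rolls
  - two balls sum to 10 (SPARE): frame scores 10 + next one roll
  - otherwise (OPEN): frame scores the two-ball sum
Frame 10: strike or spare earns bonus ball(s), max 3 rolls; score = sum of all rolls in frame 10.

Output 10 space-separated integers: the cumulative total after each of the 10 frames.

Frame 1: SPARE (7+3=10). 10 + next roll (2) = 12. Cumulative: 12
Frame 2: OPEN (2+1=3). Cumulative: 15
Frame 3: STRIKE. 10 + next two rolls (8+2) = 20. Cumulative: 35
Frame 4: SPARE (8+2=10). 10 + next roll (1) = 11. Cumulative: 46
Frame 5: OPEN (1+6=7). Cumulative: 53
Frame 6: STRIKE. 10 + next two rolls (10+3) = 23. Cumulative: 76
Frame 7: STRIKE. 10 + next two rolls (3+6) = 19. Cumulative: 95
Frame 8: OPEN (3+6=9). Cumulative: 104
Frame 9: OPEN (1+0=1). Cumulative: 105
Frame 10: OPEN. Sum of all frame-10 rolls (0+2) = 2. Cumulative: 107

Answer: 12 15 35 46 53 76 95 104 105 107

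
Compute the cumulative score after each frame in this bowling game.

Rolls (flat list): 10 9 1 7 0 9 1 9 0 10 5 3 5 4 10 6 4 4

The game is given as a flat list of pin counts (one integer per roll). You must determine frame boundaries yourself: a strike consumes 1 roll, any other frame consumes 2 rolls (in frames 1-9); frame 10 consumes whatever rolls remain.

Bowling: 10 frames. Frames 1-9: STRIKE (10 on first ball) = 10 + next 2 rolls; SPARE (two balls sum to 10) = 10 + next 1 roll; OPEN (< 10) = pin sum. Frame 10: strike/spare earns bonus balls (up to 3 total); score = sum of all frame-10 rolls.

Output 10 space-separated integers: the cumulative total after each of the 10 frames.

Answer: 20 37 44 63 72 90 98 107 127 141

Derivation:
Frame 1: STRIKE. 10 + next two rolls (9+1) = 20. Cumulative: 20
Frame 2: SPARE (9+1=10). 10 + next roll (7) = 17. Cumulative: 37
Frame 3: OPEN (7+0=7). Cumulative: 44
Frame 4: SPARE (9+1=10). 10 + next roll (9) = 19. Cumulative: 63
Frame 5: OPEN (9+0=9). Cumulative: 72
Frame 6: STRIKE. 10 + next two rolls (5+3) = 18. Cumulative: 90
Frame 7: OPEN (5+3=8). Cumulative: 98
Frame 8: OPEN (5+4=9). Cumulative: 107
Frame 9: STRIKE. 10 + next two rolls (6+4) = 20. Cumulative: 127
Frame 10: SPARE. Sum of all frame-10 rolls (6+4+4) = 14. Cumulative: 141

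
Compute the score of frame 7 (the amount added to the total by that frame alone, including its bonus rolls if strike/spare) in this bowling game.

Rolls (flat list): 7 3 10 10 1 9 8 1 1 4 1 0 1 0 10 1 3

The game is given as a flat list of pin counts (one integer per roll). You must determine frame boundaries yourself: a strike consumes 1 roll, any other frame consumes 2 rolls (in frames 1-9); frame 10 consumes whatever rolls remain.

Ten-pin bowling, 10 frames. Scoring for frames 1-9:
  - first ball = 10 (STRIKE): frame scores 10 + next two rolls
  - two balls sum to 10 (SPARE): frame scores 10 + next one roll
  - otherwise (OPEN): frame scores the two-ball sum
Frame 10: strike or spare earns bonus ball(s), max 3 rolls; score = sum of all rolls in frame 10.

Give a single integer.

Answer: 1

Derivation:
Frame 1: SPARE (7+3=10). 10 + next roll (10) = 20. Cumulative: 20
Frame 2: STRIKE. 10 + next two rolls (10+1) = 21. Cumulative: 41
Frame 3: STRIKE. 10 + next two rolls (1+9) = 20. Cumulative: 61
Frame 4: SPARE (1+9=10). 10 + next roll (8) = 18. Cumulative: 79
Frame 5: OPEN (8+1=9). Cumulative: 88
Frame 6: OPEN (1+4=5). Cumulative: 93
Frame 7: OPEN (1+0=1). Cumulative: 94
Frame 8: OPEN (1+0=1). Cumulative: 95
Frame 9: STRIKE. 10 + next two rolls (1+3) = 14. Cumulative: 109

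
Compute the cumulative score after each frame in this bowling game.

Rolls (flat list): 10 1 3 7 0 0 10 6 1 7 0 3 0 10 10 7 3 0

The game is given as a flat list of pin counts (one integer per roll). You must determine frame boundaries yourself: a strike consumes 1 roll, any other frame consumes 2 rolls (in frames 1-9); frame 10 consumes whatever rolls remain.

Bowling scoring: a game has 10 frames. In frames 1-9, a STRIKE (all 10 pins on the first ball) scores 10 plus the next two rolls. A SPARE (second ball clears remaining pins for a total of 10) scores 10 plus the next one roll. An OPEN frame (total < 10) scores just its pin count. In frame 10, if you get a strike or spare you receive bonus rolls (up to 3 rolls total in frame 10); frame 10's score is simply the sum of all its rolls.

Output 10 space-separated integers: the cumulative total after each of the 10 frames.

Answer: 14 18 25 41 48 55 58 85 105 115

Derivation:
Frame 1: STRIKE. 10 + next two rolls (1+3) = 14. Cumulative: 14
Frame 2: OPEN (1+3=4). Cumulative: 18
Frame 3: OPEN (7+0=7). Cumulative: 25
Frame 4: SPARE (0+10=10). 10 + next roll (6) = 16. Cumulative: 41
Frame 5: OPEN (6+1=7). Cumulative: 48
Frame 6: OPEN (7+0=7). Cumulative: 55
Frame 7: OPEN (3+0=3). Cumulative: 58
Frame 8: STRIKE. 10 + next two rolls (10+7) = 27. Cumulative: 85
Frame 9: STRIKE. 10 + next two rolls (7+3) = 20. Cumulative: 105
Frame 10: SPARE. Sum of all frame-10 rolls (7+3+0) = 10. Cumulative: 115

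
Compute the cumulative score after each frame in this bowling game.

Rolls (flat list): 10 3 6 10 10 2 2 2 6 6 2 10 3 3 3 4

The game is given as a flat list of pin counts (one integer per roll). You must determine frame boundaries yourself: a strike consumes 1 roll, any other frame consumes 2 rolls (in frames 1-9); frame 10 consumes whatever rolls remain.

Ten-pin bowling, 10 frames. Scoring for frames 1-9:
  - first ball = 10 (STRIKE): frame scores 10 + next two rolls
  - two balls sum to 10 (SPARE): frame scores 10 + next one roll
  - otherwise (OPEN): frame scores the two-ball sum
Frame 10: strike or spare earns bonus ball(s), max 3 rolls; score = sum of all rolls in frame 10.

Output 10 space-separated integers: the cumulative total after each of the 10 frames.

Answer: 19 28 50 64 68 76 84 100 106 113

Derivation:
Frame 1: STRIKE. 10 + next two rolls (3+6) = 19. Cumulative: 19
Frame 2: OPEN (3+6=9). Cumulative: 28
Frame 3: STRIKE. 10 + next two rolls (10+2) = 22. Cumulative: 50
Frame 4: STRIKE. 10 + next two rolls (2+2) = 14. Cumulative: 64
Frame 5: OPEN (2+2=4). Cumulative: 68
Frame 6: OPEN (2+6=8). Cumulative: 76
Frame 7: OPEN (6+2=8). Cumulative: 84
Frame 8: STRIKE. 10 + next two rolls (3+3) = 16. Cumulative: 100
Frame 9: OPEN (3+3=6). Cumulative: 106
Frame 10: OPEN. Sum of all frame-10 rolls (3+4) = 7. Cumulative: 113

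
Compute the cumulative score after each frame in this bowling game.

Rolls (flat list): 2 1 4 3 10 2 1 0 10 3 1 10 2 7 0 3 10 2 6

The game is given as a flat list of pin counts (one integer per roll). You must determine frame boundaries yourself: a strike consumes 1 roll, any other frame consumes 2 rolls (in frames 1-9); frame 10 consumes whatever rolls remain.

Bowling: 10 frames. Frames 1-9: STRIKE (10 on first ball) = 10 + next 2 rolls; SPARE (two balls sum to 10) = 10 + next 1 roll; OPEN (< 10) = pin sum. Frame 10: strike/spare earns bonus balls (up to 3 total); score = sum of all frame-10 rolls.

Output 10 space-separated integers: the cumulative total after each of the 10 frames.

Frame 1: OPEN (2+1=3). Cumulative: 3
Frame 2: OPEN (4+3=7). Cumulative: 10
Frame 3: STRIKE. 10 + next two rolls (2+1) = 13. Cumulative: 23
Frame 4: OPEN (2+1=3). Cumulative: 26
Frame 5: SPARE (0+10=10). 10 + next roll (3) = 13. Cumulative: 39
Frame 6: OPEN (3+1=4). Cumulative: 43
Frame 7: STRIKE. 10 + next two rolls (2+7) = 19. Cumulative: 62
Frame 8: OPEN (2+7=9). Cumulative: 71
Frame 9: OPEN (0+3=3). Cumulative: 74
Frame 10: STRIKE. Sum of all frame-10 rolls (10+2+6) = 18. Cumulative: 92

Answer: 3 10 23 26 39 43 62 71 74 92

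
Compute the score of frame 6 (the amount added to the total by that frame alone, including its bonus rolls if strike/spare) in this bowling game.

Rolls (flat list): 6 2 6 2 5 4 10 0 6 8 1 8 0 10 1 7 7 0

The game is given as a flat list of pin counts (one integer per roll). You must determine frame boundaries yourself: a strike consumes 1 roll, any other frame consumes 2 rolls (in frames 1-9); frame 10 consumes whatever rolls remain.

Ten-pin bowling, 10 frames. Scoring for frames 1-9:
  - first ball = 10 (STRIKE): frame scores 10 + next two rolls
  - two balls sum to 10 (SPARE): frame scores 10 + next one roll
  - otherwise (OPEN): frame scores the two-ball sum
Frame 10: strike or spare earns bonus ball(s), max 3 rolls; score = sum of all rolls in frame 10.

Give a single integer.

Frame 1: OPEN (6+2=8). Cumulative: 8
Frame 2: OPEN (6+2=8). Cumulative: 16
Frame 3: OPEN (5+4=9). Cumulative: 25
Frame 4: STRIKE. 10 + next two rolls (0+6) = 16. Cumulative: 41
Frame 5: OPEN (0+6=6). Cumulative: 47
Frame 6: OPEN (8+1=9). Cumulative: 56
Frame 7: OPEN (8+0=8). Cumulative: 64
Frame 8: STRIKE. 10 + next two rolls (1+7) = 18. Cumulative: 82

Answer: 9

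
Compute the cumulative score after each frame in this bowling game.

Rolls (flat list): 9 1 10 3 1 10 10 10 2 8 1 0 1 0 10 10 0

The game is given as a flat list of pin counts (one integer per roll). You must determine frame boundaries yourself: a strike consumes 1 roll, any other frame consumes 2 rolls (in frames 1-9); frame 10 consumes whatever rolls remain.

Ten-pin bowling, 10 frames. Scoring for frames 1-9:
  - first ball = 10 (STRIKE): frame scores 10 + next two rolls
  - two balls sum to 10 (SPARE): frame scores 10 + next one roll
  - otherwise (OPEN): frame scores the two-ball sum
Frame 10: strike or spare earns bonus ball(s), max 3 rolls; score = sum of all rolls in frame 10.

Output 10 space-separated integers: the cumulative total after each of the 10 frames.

Frame 1: SPARE (9+1=10). 10 + next roll (10) = 20. Cumulative: 20
Frame 2: STRIKE. 10 + next two rolls (3+1) = 14. Cumulative: 34
Frame 3: OPEN (3+1=4). Cumulative: 38
Frame 4: STRIKE. 10 + next two rolls (10+10) = 30. Cumulative: 68
Frame 5: STRIKE. 10 + next two rolls (10+2) = 22. Cumulative: 90
Frame 6: STRIKE. 10 + next two rolls (2+8) = 20. Cumulative: 110
Frame 7: SPARE (2+8=10). 10 + next roll (1) = 11. Cumulative: 121
Frame 8: OPEN (1+0=1). Cumulative: 122
Frame 9: OPEN (1+0=1). Cumulative: 123
Frame 10: STRIKE. Sum of all frame-10 rolls (10+10+0) = 20. Cumulative: 143

Answer: 20 34 38 68 90 110 121 122 123 143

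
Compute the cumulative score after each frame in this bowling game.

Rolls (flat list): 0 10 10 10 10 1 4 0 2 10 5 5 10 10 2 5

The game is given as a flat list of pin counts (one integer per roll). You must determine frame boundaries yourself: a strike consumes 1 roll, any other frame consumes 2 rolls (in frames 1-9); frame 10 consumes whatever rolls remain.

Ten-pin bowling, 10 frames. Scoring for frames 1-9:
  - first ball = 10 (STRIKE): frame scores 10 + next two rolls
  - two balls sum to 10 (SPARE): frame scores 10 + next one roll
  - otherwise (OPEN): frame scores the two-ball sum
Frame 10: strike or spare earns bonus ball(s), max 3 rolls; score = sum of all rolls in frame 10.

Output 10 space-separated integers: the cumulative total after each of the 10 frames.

Frame 1: SPARE (0+10=10). 10 + next roll (10) = 20. Cumulative: 20
Frame 2: STRIKE. 10 + next two rolls (10+10) = 30. Cumulative: 50
Frame 3: STRIKE. 10 + next two rolls (10+1) = 21. Cumulative: 71
Frame 4: STRIKE. 10 + next two rolls (1+4) = 15. Cumulative: 86
Frame 5: OPEN (1+4=5). Cumulative: 91
Frame 6: OPEN (0+2=2). Cumulative: 93
Frame 7: STRIKE. 10 + next two rolls (5+5) = 20. Cumulative: 113
Frame 8: SPARE (5+5=10). 10 + next roll (10) = 20. Cumulative: 133
Frame 9: STRIKE. 10 + next two rolls (10+2) = 22. Cumulative: 155
Frame 10: STRIKE. Sum of all frame-10 rolls (10+2+5) = 17. Cumulative: 172

Answer: 20 50 71 86 91 93 113 133 155 172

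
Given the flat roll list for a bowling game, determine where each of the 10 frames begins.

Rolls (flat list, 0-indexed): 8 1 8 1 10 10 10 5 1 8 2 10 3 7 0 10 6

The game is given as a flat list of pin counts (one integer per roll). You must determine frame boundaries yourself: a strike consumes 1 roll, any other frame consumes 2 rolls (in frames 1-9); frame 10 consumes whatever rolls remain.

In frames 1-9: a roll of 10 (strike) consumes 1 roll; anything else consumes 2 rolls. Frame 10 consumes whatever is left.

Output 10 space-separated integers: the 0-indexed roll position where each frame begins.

Answer: 0 2 4 5 6 7 9 11 12 14

Derivation:
Frame 1 starts at roll index 0: rolls=8,1 (sum=9), consumes 2 rolls
Frame 2 starts at roll index 2: rolls=8,1 (sum=9), consumes 2 rolls
Frame 3 starts at roll index 4: roll=10 (strike), consumes 1 roll
Frame 4 starts at roll index 5: roll=10 (strike), consumes 1 roll
Frame 5 starts at roll index 6: roll=10 (strike), consumes 1 roll
Frame 6 starts at roll index 7: rolls=5,1 (sum=6), consumes 2 rolls
Frame 7 starts at roll index 9: rolls=8,2 (sum=10), consumes 2 rolls
Frame 8 starts at roll index 11: roll=10 (strike), consumes 1 roll
Frame 9 starts at roll index 12: rolls=3,7 (sum=10), consumes 2 rolls
Frame 10 starts at roll index 14: 3 remaining rolls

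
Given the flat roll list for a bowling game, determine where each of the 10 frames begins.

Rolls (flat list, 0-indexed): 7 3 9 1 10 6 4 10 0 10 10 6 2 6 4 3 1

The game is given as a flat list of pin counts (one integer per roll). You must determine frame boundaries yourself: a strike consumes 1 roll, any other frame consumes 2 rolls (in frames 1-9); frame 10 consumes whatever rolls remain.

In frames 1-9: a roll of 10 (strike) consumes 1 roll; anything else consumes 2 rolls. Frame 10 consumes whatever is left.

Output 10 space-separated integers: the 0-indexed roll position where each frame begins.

Answer: 0 2 4 5 7 8 10 11 13 15

Derivation:
Frame 1 starts at roll index 0: rolls=7,3 (sum=10), consumes 2 rolls
Frame 2 starts at roll index 2: rolls=9,1 (sum=10), consumes 2 rolls
Frame 3 starts at roll index 4: roll=10 (strike), consumes 1 roll
Frame 4 starts at roll index 5: rolls=6,4 (sum=10), consumes 2 rolls
Frame 5 starts at roll index 7: roll=10 (strike), consumes 1 roll
Frame 6 starts at roll index 8: rolls=0,10 (sum=10), consumes 2 rolls
Frame 7 starts at roll index 10: roll=10 (strike), consumes 1 roll
Frame 8 starts at roll index 11: rolls=6,2 (sum=8), consumes 2 rolls
Frame 9 starts at roll index 13: rolls=6,4 (sum=10), consumes 2 rolls
Frame 10 starts at roll index 15: 2 remaining rolls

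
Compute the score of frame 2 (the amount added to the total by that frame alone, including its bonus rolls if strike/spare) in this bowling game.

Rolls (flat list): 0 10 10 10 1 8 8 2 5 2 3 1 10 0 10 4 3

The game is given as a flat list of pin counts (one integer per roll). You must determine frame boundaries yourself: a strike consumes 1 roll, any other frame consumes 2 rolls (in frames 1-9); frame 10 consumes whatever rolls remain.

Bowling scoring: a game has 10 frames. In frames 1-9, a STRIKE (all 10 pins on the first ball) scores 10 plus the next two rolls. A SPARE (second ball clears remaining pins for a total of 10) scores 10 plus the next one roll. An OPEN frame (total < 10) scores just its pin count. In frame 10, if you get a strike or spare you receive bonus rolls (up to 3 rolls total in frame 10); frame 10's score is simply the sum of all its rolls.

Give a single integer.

Frame 1: SPARE (0+10=10). 10 + next roll (10) = 20. Cumulative: 20
Frame 2: STRIKE. 10 + next two rolls (10+1) = 21. Cumulative: 41
Frame 3: STRIKE. 10 + next two rolls (1+8) = 19. Cumulative: 60
Frame 4: OPEN (1+8=9). Cumulative: 69

Answer: 21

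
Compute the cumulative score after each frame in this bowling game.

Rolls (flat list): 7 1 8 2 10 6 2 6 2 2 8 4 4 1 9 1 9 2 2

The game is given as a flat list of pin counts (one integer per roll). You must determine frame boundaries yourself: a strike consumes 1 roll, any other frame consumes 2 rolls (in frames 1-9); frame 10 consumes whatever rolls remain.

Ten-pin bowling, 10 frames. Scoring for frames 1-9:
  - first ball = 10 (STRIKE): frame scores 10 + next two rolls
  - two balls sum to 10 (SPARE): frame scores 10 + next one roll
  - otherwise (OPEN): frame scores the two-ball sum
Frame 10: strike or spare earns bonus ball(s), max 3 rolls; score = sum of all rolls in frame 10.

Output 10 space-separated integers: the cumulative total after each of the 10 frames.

Answer: 8 28 46 54 62 76 84 95 107 111

Derivation:
Frame 1: OPEN (7+1=8). Cumulative: 8
Frame 2: SPARE (8+2=10). 10 + next roll (10) = 20. Cumulative: 28
Frame 3: STRIKE. 10 + next two rolls (6+2) = 18. Cumulative: 46
Frame 4: OPEN (6+2=8). Cumulative: 54
Frame 5: OPEN (6+2=8). Cumulative: 62
Frame 6: SPARE (2+8=10). 10 + next roll (4) = 14. Cumulative: 76
Frame 7: OPEN (4+4=8). Cumulative: 84
Frame 8: SPARE (1+9=10). 10 + next roll (1) = 11. Cumulative: 95
Frame 9: SPARE (1+9=10). 10 + next roll (2) = 12. Cumulative: 107
Frame 10: OPEN. Sum of all frame-10 rolls (2+2) = 4. Cumulative: 111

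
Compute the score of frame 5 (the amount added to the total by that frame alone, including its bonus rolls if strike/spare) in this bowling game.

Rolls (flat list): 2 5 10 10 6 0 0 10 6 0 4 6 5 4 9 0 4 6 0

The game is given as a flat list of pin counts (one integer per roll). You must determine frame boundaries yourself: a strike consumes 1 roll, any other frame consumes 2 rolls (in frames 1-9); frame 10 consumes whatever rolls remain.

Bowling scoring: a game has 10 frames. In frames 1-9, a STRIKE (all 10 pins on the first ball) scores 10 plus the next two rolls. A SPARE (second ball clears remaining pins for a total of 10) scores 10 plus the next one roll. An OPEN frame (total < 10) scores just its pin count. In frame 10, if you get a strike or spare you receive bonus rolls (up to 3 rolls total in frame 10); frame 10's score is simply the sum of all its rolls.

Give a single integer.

Frame 1: OPEN (2+5=7). Cumulative: 7
Frame 2: STRIKE. 10 + next two rolls (10+6) = 26. Cumulative: 33
Frame 3: STRIKE. 10 + next two rolls (6+0) = 16. Cumulative: 49
Frame 4: OPEN (6+0=6). Cumulative: 55
Frame 5: SPARE (0+10=10). 10 + next roll (6) = 16. Cumulative: 71
Frame 6: OPEN (6+0=6). Cumulative: 77
Frame 7: SPARE (4+6=10). 10 + next roll (5) = 15. Cumulative: 92

Answer: 16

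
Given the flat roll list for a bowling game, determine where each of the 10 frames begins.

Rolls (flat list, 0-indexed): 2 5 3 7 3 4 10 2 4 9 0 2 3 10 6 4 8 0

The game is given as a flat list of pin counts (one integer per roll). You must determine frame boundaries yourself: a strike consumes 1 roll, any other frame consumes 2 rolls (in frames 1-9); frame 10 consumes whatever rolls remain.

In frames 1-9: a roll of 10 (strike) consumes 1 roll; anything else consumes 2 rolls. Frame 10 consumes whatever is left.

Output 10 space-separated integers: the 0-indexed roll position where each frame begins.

Answer: 0 2 4 6 7 9 11 13 14 16

Derivation:
Frame 1 starts at roll index 0: rolls=2,5 (sum=7), consumes 2 rolls
Frame 2 starts at roll index 2: rolls=3,7 (sum=10), consumes 2 rolls
Frame 3 starts at roll index 4: rolls=3,4 (sum=7), consumes 2 rolls
Frame 4 starts at roll index 6: roll=10 (strike), consumes 1 roll
Frame 5 starts at roll index 7: rolls=2,4 (sum=6), consumes 2 rolls
Frame 6 starts at roll index 9: rolls=9,0 (sum=9), consumes 2 rolls
Frame 7 starts at roll index 11: rolls=2,3 (sum=5), consumes 2 rolls
Frame 8 starts at roll index 13: roll=10 (strike), consumes 1 roll
Frame 9 starts at roll index 14: rolls=6,4 (sum=10), consumes 2 rolls
Frame 10 starts at roll index 16: 2 remaining rolls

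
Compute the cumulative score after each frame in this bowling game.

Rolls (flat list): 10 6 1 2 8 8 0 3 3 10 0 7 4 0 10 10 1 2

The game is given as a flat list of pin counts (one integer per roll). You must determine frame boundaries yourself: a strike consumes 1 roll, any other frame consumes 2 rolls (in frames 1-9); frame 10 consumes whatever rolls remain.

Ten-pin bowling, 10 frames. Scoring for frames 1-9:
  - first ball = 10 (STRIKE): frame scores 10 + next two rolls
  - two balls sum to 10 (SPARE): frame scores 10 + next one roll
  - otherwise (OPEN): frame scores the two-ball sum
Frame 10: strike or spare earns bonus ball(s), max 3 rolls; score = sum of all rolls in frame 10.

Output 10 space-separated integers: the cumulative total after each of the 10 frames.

Answer: 17 24 42 50 56 73 80 84 105 118

Derivation:
Frame 1: STRIKE. 10 + next two rolls (6+1) = 17. Cumulative: 17
Frame 2: OPEN (6+1=7). Cumulative: 24
Frame 3: SPARE (2+8=10). 10 + next roll (8) = 18. Cumulative: 42
Frame 4: OPEN (8+0=8). Cumulative: 50
Frame 5: OPEN (3+3=6). Cumulative: 56
Frame 6: STRIKE. 10 + next two rolls (0+7) = 17. Cumulative: 73
Frame 7: OPEN (0+7=7). Cumulative: 80
Frame 8: OPEN (4+0=4). Cumulative: 84
Frame 9: STRIKE. 10 + next two rolls (10+1) = 21. Cumulative: 105
Frame 10: STRIKE. Sum of all frame-10 rolls (10+1+2) = 13. Cumulative: 118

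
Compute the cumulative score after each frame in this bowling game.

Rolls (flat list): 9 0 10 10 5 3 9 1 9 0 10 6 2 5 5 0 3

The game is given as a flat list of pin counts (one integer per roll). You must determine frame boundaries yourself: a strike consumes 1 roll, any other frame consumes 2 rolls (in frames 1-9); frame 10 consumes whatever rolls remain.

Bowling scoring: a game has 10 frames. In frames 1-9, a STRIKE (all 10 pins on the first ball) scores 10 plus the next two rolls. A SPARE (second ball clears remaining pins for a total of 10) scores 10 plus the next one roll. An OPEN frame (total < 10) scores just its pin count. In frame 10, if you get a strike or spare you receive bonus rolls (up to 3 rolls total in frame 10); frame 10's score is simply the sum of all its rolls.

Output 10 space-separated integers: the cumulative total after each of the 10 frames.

Answer: 9 34 52 60 79 88 106 114 124 127

Derivation:
Frame 1: OPEN (9+0=9). Cumulative: 9
Frame 2: STRIKE. 10 + next two rolls (10+5) = 25. Cumulative: 34
Frame 3: STRIKE. 10 + next two rolls (5+3) = 18. Cumulative: 52
Frame 4: OPEN (5+3=8). Cumulative: 60
Frame 5: SPARE (9+1=10). 10 + next roll (9) = 19. Cumulative: 79
Frame 6: OPEN (9+0=9). Cumulative: 88
Frame 7: STRIKE. 10 + next two rolls (6+2) = 18. Cumulative: 106
Frame 8: OPEN (6+2=8). Cumulative: 114
Frame 9: SPARE (5+5=10). 10 + next roll (0) = 10. Cumulative: 124
Frame 10: OPEN. Sum of all frame-10 rolls (0+3) = 3. Cumulative: 127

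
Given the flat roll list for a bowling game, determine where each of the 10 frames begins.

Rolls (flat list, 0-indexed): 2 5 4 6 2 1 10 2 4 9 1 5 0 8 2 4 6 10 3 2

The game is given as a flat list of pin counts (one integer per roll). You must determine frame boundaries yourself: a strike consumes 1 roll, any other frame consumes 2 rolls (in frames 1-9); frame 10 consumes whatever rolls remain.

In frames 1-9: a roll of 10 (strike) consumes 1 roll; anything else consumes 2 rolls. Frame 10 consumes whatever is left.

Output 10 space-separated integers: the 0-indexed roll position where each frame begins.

Frame 1 starts at roll index 0: rolls=2,5 (sum=7), consumes 2 rolls
Frame 2 starts at roll index 2: rolls=4,6 (sum=10), consumes 2 rolls
Frame 3 starts at roll index 4: rolls=2,1 (sum=3), consumes 2 rolls
Frame 4 starts at roll index 6: roll=10 (strike), consumes 1 roll
Frame 5 starts at roll index 7: rolls=2,4 (sum=6), consumes 2 rolls
Frame 6 starts at roll index 9: rolls=9,1 (sum=10), consumes 2 rolls
Frame 7 starts at roll index 11: rolls=5,0 (sum=5), consumes 2 rolls
Frame 8 starts at roll index 13: rolls=8,2 (sum=10), consumes 2 rolls
Frame 9 starts at roll index 15: rolls=4,6 (sum=10), consumes 2 rolls
Frame 10 starts at roll index 17: 3 remaining rolls

Answer: 0 2 4 6 7 9 11 13 15 17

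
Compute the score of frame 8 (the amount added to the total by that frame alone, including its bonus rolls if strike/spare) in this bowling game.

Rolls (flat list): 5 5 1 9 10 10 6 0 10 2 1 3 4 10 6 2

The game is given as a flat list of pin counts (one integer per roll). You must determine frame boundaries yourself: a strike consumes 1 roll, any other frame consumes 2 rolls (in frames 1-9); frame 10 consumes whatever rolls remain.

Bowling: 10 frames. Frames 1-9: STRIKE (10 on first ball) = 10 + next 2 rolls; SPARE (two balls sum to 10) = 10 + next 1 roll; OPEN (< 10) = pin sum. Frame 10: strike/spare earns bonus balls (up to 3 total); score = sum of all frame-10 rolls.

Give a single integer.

Frame 1: SPARE (5+5=10). 10 + next roll (1) = 11. Cumulative: 11
Frame 2: SPARE (1+9=10). 10 + next roll (10) = 20. Cumulative: 31
Frame 3: STRIKE. 10 + next two rolls (10+6) = 26. Cumulative: 57
Frame 4: STRIKE. 10 + next two rolls (6+0) = 16. Cumulative: 73
Frame 5: OPEN (6+0=6). Cumulative: 79
Frame 6: STRIKE. 10 + next two rolls (2+1) = 13. Cumulative: 92
Frame 7: OPEN (2+1=3). Cumulative: 95
Frame 8: OPEN (3+4=7). Cumulative: 102
Frame 9: STRIKE. 10 + next two rolls (6+2) = 18. Cumulative: 120
Frame 10: OPEN. Sum of all frame-10 rolls (6+2) = 8. Cumulative: 128

Answer: 7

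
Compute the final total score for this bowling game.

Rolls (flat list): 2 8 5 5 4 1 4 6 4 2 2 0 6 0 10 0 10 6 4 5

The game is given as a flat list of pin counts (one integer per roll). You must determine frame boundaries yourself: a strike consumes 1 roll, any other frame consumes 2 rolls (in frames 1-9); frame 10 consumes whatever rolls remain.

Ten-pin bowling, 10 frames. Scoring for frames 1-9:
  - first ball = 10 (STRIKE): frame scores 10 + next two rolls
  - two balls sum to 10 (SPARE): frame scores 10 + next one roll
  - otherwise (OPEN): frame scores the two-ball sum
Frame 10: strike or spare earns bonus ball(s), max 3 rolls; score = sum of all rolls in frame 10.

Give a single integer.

Frame 1: SPARE (2+8=10). 10 + next roll (5) = 15. Cumulative: 15
Frame 2: SPARE (5+5=10). 10 + next roll (4) = 14. Cumulative: 29
Frame 3: OPEN (4+1=5). Cumulative: 34
Frame 4: SPARE (4+6=10). 10 + next roll (4) = 14. Cumulative: 48
Frame 5: OPEN (4+2=6). Cumulative: 54
Frame 6: OPEN (2+0=2). Cumulative: 56
Frame 7: OPEN (6+0=6). Cumulative: 62
Frame 8: STRIKE. 10 + next two rolls (0+10) = 20. Cumulative: 82
Frame 9: SPARE (0+10=10). 10 + next roll (6) = 16. Cumulative: 98
Frame 10: SPARE. Sum of all frame-10 rolls (6+4+5) = 15. Cumulative: 113

Answer: 113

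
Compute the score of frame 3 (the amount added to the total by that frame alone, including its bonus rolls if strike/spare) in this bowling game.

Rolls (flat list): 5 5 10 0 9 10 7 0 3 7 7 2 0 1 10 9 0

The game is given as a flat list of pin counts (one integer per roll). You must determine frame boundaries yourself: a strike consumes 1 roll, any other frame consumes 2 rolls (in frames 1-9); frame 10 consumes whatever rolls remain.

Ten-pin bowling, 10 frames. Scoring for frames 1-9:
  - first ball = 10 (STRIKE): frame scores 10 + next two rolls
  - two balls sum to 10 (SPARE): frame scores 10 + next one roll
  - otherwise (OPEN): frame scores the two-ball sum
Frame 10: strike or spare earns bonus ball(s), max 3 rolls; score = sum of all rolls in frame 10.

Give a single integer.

Answer: 9

Derivation:
Frame 1: SPARE (5+5=10). 10 + next roll (10) = 20. Cumulative: 20
Frame 2: STRIKE. 10 + next two rolls (0+9) = 19. Cumulative: 39
Frame 3: OPEN (0+9=9). Cumulative: 48
Frame 4: STRIKE. 10 + next two rolls (7+0) = 17. Cumulative: 65
Frame 5: OPEN (7+0=7). Cumulative: 72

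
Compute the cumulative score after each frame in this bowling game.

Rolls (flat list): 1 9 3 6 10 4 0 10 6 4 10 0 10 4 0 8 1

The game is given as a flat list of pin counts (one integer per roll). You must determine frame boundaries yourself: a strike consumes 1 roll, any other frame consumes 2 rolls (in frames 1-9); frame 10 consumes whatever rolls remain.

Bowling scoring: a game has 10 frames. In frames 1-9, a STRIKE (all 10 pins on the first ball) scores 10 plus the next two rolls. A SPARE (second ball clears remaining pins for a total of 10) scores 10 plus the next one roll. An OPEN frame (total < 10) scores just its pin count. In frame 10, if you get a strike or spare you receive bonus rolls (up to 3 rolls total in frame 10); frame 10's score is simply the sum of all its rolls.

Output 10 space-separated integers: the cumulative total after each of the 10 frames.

Answer: 13 22 36 40 60 80 100 114 118 127

Derivation:
Frame 1: SPARE (1+9=10). 10 + next roll (3) = 13. Cumulative: 13
Frame 2: OPEN (3+6=9). Cumulative: 22
Frame 3: STRIKE. 10 + next two rolls (4+0) = 14. Cumulative: 36
Frame 4: OPEN (4+0=4). Cumulative: 40
Frame 5: STRIKE. 10 + next two rolls (6+4) = 20. Cumulative: 60
Frame 6: SPARE (6+4=10). 10 + next roll (10) = 20. Cumulative: 80
Frame 7: STRIKE. 10 + next two rolls (0+10) = 20. Cumulative: 100
Frame 8: SPARE (0+10=10). 10 + next roll (4) = 14. Cumulative: 114
Frame 9: OPEN (4+0=4). Cumulative: 118
Frame 10: OPEN. Sum of all frame-10 rolls (8+1) = 9. Cumulative: 127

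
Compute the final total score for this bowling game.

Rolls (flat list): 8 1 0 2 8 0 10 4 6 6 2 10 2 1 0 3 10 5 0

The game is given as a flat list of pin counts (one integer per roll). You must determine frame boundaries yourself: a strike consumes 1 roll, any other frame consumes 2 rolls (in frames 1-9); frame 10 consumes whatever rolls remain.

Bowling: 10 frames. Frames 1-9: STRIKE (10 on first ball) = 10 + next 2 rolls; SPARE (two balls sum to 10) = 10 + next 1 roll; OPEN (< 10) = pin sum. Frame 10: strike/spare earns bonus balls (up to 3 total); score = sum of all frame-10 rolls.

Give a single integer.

Frame 1: OPEN (8+1=9). Cumulative: 9
Frame 2: OPEN (0+2=2). Cumulative: 11
Frame 3: OPEN (8+0=8). Cumulative: 19
Frame 4: STRIKE. 10 + next two rolls (4+6) = 20. Cumulative: 39
Frame 5: SPARE (4+6=10). 10 + next roll (6) = 16. Cumulative: 55
Frame 6: OPEN (6+2=8). Cumulative: 63
Frame 7: STRIKE. 10 + next two rolls (2+1) = 13. Cumulative: 76
Frame 8: OPEN (2+1=3). Cumulative: 79
Frame 9: OPEN (0+3=3). Cumulative: 82
Frame 10: STRIKE. Sum of all frame-10 rolls (10+5+0) = 15. Cumulative: 97

Answer: 97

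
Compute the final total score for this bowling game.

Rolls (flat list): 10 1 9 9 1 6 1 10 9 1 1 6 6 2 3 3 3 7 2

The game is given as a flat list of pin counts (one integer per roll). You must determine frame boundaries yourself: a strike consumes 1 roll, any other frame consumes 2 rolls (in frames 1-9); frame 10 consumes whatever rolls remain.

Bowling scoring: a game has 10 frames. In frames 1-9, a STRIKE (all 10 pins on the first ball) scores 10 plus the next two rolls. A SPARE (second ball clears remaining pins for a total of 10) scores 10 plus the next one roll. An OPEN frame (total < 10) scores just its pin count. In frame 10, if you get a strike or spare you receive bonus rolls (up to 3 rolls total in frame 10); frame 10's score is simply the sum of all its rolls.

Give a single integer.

Frame 1: STRIKE. 10 + next two rolls (1+9) = 20. Cumulative: 20
Frame 2: SPARE (1+9=10). 10 + next roll (9) = 19. Cumulative: 39
Frame 3: SPARE (9+1=10). 10 + next roll (6) = 16. Cumulative: 55
Frame 4: OPEN (6+1=7). Cumulative: 62
Frame 5: STRIKE. 10 + next two rolls (9+1) = 20. Cumulative: 82
Frame 6: SPARE (9+1=10). 10 + next roll (1) = 11. Cumulative: 93
Frame 7: OPEN (1+6=7). Cumulative: 100
Frame 8: OPEN (6+2=8). Cumulative: 108
Frame 9: OPEN (3+3=6). Cumulative: 114
Frame 10: SPARE. Sum of all frame-10 rolls (3+7+2) = 12. Cumulative: 126

Answer: 126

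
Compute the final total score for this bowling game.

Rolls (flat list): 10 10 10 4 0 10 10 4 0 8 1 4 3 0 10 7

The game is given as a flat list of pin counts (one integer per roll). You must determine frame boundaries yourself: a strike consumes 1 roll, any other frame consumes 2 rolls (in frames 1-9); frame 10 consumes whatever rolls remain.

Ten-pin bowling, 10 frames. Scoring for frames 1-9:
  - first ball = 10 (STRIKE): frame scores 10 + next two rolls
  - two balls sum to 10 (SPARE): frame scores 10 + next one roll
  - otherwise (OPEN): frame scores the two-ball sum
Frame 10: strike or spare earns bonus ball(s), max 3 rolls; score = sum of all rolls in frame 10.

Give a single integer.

Answer: 147

Derivation:
Frame 1: STRIKE. 10 + next two rolls (10+10) = 30. Cumulative: 30
Frame 2: STRIKE. 10 + next two rolls (10+4) = 24. Cumulative: 54
Frame 3: STRIKE. 10 + next two rolls (4+0) = 14. Cumulative: 68
Frame 4: OPEN (4+0=4). Cumulative: 72
Frame 5: STRIKE. 10 + next two rolls (10+4) = 24. Cumulative: 96
Frame 6: STRIKE. 10 + next two rolls (4+0) = 14. Cumulative: 110
Frame 7: OPEN (4+0=4). Cumulative: 114
Frame 8: OPEN (8+1=9). Cumulative: 123
Frame 9: OPEN (4+3=7). Cumulative: 130
Frame 10: SPARE. Sum of all frame-10 rolls (0+10+7) = 17. Cumulative: 147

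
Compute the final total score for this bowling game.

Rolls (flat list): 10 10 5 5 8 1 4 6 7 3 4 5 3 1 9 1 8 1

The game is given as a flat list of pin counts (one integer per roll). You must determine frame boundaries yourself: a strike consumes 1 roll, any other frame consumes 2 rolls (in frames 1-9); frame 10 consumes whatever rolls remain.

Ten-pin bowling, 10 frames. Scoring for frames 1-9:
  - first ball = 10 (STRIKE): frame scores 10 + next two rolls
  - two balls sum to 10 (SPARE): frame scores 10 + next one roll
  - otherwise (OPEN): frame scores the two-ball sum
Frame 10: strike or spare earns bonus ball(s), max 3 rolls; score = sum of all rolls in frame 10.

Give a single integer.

Answer: 143

Derivation:
Frame 1: STRIKE. 10 + next two rolls (10+5) = 25. Cumulative: 25
Frame 2: STRIKE. 10 + next two rolls (5+5) = 20. Cumulative: 45
Frame 3: SPARE (5+5=10). 10 + next roll (8) = 18. Cumulative: 63
Frame 4: OPEN (8+1=9). Cumulative: 72
Frame 5: SPARE (4+6=10). 10 + next roll (7) = 17. Cumulative: 89
Frame 6: SPARE (7+3=10). 10 + next roll (4) = 14. Cumulative: 103
Frame 7: OPEN (4+5=9). Cumulative: 112
Frame 8: OPEN (3+1=4). Cumulative: 116
Frame 9: SPARE (9+1=10). 10 + next roll (8) = 18. Cumulative: 134
Frame 10: OPEN. Sum of all frame-10 rolls (8+1) = 9. Cumulative: 143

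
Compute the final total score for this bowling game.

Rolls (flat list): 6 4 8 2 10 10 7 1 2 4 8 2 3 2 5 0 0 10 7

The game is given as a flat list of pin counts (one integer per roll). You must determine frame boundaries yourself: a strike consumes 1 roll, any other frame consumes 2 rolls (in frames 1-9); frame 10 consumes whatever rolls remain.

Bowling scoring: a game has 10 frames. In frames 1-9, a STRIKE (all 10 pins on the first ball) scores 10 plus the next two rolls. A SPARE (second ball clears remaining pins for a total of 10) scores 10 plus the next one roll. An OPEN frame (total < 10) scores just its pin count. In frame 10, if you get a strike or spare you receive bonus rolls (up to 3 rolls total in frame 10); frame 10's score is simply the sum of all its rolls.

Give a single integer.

Answer: 137

Derivation:
Frame 1: SPARE (6+4=10). 10 + next roll (8) = 18. Cumulative: 18
Frame 2: SPARE (8+2=10). 10 + next roll (10) = 20. Cumulative: 38
Frame 3: STRIKE. 10 + next two rolls (10+7) = 27. Cumulative: 65
Frame 4: STRIKE. 10 + next two rolls (7+1) = 18. Cumulative: 83
Frame 5: OPEN (7+1=8). Cumulative: 91
Frame 6: OPEN (2+4=6). Cumulative: 97
Frame 7: SPARE (8+2=10). 10 + next roll (3) = 13. Cumulative: 110
Frame 8: OPEN (3+2=5). Cumulative: 115
Frame 9: OPEN (5+0=5). Cumulative: 120
Frame 10: SPARE. Sum of all frame-10 rolls (0+10+7) = 17. Cumulative: 137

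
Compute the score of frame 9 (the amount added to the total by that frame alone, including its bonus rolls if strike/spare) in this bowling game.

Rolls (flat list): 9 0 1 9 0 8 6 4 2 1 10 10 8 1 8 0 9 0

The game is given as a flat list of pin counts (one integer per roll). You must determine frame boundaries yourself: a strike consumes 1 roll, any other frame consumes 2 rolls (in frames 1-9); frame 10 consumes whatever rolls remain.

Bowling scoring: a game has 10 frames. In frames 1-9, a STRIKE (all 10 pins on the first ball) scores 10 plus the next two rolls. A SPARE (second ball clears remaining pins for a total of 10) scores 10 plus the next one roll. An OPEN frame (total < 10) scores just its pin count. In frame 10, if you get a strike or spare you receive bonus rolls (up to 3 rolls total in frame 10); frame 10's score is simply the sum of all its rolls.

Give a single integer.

Answer: 8

Derivation:
Frame 1: OPEN (9+0=9). Cumulative: 9
Frame 2: SPARE (1+9=10). 10 + next roll (0) = 10. Cumulative: 19
Frame 3: OPEN (0+8=8). Cumulative: 27
Frame 4: SPARE (6+4=10). 10 + next roll (2) = 12. Cumulative: 39
Frame 5: OPEN (2+1=3). Cumulative: 42
Frame 6: STRIKE. 10 + next two rolls (10+8) = 28. Cumulative: 70
Frame 7: STRIKE. 10 + next two rolls (8+1) = 19. Cumulative: 89
Frame 8: OPEN (8+1=9). Cumulative: 98
Frame 9: OPEN (8+0=8). Cumulative: 106
Frame 10: OPEN. Sum of all frame-10 rolls (9+0) = 9. Cumulative: 115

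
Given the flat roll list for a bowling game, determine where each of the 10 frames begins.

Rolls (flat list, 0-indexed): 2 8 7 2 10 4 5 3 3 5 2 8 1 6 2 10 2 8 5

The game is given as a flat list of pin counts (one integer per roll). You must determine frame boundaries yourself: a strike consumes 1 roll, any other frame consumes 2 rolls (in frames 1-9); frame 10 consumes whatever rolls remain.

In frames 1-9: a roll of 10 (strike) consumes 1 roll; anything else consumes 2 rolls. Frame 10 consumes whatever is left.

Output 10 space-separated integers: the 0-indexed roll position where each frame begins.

Answer: 0 2 4 5 7 9 11 13 15 16

Derivation:
Frame 1 starts at roll index 0: rolls=2,8 (sum=10), consumes 2 rolls
Frame 2 starts at roll index 2: rolls=7,2 (sum=9), consumes 2 rolls
Frame 3 starts at roll index 4: roll=10 (strike), consumes 1 roll
Frame 4 starts at roll index 5: rolls=4,5 (sum=9), consumes 2 rolls
Frame 5 starts at roll index 7: rolls=3,3 (sum=6), consumes 2 rolls
Frame 6 starts at roll index 9: rolls=5,2 (sum=7), consumes 2 rolls
Frame 7 starts at roll index 11: rolls=8,1 (sum=9), consumes 2 rolls
Frame 8 starts at roll index 13: rolls=6,2 (sum=8), consumes 2 rolls
Frame 9 starts at roll index 15: roll=10 (strike), consumes 1 roll
Frame 10 starts at roll index 16: 3 remaining rolls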